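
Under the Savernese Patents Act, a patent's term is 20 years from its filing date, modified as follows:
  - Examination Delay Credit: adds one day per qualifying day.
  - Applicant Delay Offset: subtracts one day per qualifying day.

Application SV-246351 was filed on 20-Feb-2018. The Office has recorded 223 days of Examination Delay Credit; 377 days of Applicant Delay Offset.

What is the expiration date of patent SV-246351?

Base term: filing date + 20 years → 20 February 2038.
Examination Delay Credit: +223 days → 1 October 2038.
Applicant Delay Offset: −377 days → 19 September 2037.

2037-09-19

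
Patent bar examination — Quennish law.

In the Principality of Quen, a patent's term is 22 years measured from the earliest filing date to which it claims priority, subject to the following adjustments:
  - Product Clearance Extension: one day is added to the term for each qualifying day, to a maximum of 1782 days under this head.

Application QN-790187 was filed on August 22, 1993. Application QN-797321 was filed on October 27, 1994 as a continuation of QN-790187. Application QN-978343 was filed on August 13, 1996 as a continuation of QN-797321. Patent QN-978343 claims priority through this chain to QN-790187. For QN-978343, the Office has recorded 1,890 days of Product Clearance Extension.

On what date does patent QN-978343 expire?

Earliest priority filing: 22 August 1993.
Base term: 22 August 1993 + 22 years → 22 August 2015.
Product Clearance Extension: 1890 days claimed exceeds the 1782-day cap, so +1782 days → 8 July 2020.

July 8, 2020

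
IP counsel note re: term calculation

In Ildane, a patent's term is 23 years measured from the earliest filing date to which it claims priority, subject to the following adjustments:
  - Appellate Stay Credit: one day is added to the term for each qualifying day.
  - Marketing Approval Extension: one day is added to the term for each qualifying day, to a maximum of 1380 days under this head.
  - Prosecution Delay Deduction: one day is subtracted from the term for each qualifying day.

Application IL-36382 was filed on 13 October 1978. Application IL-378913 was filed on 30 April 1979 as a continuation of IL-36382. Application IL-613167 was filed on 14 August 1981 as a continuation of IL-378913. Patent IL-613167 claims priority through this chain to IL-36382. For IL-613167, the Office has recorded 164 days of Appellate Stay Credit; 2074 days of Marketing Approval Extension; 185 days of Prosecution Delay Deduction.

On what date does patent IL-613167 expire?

Earliest priority filing: 13 October 1978.
Base term: 13 October 1978 + 23 years → 13 October 2001.
Appellate Stay Credit: +164 days → 26 March 2002.
Marketing Approval Extension: 2074 days claimed exceeds the 1380-day cap, so +1380 days → 4 January 2006.
Prosecution Delay Deduction: −185 days → 3 July 2005.

July 3, 2005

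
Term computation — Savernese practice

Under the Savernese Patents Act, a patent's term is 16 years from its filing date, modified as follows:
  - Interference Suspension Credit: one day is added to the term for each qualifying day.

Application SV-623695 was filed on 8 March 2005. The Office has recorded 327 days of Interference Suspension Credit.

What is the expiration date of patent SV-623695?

Base term: filing date + 16 years → 8 March 2021.
Interference Suspension Credit: +327 days → 29 January 2022.

2022-01-29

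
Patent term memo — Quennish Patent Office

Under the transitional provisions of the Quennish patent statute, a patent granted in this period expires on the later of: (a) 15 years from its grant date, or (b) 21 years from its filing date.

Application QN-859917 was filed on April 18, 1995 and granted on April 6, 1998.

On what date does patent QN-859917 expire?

2016-04-18

(a) grant + 15 years → 6 April 2013.
(b) filing + 21 years → 18 April 2016.
Later of the two: 18 April 2016.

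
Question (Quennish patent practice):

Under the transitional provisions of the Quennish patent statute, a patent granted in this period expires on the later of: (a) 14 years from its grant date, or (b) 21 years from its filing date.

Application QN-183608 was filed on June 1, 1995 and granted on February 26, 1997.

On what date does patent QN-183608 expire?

(a) grant + 14 years → 26 February 2011.
(b) filing + 21 years → 1 June 2016.
Later of the two: 1 June 2016.

2016-06-01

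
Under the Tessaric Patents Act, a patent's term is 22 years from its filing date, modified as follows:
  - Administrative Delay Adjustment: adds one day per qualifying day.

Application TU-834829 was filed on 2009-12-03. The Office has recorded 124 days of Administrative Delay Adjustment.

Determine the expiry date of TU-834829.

2032-04-05

Base term: filing date + 22 years → 3 December 2031.
Administrative Delay Adjustment: +124 days → 5 April 2032.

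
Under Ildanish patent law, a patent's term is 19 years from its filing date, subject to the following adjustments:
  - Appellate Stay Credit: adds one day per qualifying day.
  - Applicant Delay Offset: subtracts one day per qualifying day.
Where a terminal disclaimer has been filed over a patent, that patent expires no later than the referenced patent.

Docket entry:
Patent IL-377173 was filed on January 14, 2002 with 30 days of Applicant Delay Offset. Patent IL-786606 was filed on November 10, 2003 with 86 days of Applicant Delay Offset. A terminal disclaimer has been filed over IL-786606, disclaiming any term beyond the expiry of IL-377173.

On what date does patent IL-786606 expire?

Natural term of IL-786606:
  Base: filing + 19 years → 10 November 2022.
  Applicant Delay Offset: −86 days → 16 August 2022.
Expiry of referenced patent IL-377173:
  Base: filing + 19 years → 14 January 2021.
  Applicant Delay Offset: −30 days → 15 December 2020.
Terminal disclaimer: IL-786606 expires on the earlier of 16 August 2022 and 15 December 2020.

December 15, 2020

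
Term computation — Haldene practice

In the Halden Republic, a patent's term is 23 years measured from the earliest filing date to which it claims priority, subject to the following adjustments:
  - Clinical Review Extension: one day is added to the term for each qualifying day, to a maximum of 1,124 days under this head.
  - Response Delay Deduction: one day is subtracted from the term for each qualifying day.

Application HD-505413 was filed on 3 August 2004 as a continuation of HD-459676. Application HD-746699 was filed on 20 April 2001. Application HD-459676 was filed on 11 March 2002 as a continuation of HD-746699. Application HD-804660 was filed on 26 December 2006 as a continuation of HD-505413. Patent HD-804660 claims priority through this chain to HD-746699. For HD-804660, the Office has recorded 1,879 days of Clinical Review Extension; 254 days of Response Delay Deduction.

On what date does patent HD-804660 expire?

2026-09-07

Earliest priority filing: 20 April 2001.
Base term: 20 April 2001 + 23 years → 20 April 2024.
Clinical Review Extension: 1879 days claimed exceeds the 1124-day cap, so +1124 days → 19 May 2027.
Response Delay Deduction: −254 days → 7 September 2026.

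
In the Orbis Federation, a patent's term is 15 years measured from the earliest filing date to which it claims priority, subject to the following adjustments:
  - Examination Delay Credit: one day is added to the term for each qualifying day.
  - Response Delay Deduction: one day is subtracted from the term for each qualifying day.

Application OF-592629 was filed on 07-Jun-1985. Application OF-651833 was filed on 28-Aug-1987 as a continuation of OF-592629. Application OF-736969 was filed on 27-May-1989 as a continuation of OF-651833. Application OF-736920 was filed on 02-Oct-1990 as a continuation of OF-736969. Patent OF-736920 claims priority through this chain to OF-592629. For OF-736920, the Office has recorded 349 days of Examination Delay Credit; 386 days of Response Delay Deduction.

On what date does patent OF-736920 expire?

Earliest priority filing: 7 June 1985.
Base term: 7 June 1985 + 15 years → 7 June 2000.
Examination Delay Credit: +349 days → 22 May 2001.
Response Delay Deduction: −386 days → 1 May 2000.

2000-05-01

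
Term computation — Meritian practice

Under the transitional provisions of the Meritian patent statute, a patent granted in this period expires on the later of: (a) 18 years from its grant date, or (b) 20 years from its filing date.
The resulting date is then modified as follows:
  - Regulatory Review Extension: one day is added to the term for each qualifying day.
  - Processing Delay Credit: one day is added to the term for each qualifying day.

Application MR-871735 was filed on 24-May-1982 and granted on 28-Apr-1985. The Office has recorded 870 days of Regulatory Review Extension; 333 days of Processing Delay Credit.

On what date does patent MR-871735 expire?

August 13, 2006

(a) grant + 18 years → 28 April 2003.
(b) filing + 20 years → 24 May 2002.
Later of the two: 28 April 2003.
Regulatory Review Extension: +870 days → 14 September 2005.
Processing Delay Credit: +333 days → 13 August 2006.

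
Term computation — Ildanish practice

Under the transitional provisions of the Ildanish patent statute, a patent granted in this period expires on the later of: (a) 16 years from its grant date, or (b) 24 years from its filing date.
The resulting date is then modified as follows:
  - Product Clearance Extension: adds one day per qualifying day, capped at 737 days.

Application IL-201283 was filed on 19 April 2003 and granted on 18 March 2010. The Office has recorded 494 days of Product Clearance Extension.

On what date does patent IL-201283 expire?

(a) grant + 16 years → 18 March 2026.
(b) filing + 24 years → 19 April 2027.
Later of the two: 19 April 2027.
Product Clearance Extension: 494 days (within the 737-day cap) → +494 days → 25 August 2028.

August 25, 2028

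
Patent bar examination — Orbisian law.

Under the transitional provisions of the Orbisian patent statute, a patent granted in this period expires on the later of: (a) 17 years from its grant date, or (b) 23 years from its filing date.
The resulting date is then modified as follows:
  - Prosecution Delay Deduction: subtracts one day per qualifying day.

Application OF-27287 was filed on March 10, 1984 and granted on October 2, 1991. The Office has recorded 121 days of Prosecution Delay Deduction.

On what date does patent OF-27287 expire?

June 3, 2008

(a) grant + 17 years → 2 October 2008.
(b) filing + 23 years → 10 March 2007.
Later of the two: 2 October 2008.
Prosecution Delay Deduction: −121 days → 3 June 2008.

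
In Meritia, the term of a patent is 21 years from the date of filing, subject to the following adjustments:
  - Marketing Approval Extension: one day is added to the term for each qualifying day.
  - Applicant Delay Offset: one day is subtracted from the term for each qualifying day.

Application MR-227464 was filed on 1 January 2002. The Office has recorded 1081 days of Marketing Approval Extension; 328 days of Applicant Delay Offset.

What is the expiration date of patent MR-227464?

Base term: filing date + 21 years → 1 January 2023.
Marketing Approval Extension: +1081 days → 17 December 2025.
Applicant Delay Offset: −328 days → 23 January 2025.

January 23, 2025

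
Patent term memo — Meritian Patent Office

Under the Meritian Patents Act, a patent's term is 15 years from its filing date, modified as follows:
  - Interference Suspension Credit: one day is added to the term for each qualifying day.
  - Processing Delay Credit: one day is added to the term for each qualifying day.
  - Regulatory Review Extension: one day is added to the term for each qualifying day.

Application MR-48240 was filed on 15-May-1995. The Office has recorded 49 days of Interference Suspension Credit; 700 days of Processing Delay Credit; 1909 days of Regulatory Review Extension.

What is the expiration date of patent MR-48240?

Base term: filing date + 15 years → 15 May 2010.
Interference Suspension Credit: +49 days → 3 July 2010.
Processing Delay Credit: +700 days → 2 June 2012.
Regulatory Review Extension: +1909 days → 24 August 2017.

August 24, 2017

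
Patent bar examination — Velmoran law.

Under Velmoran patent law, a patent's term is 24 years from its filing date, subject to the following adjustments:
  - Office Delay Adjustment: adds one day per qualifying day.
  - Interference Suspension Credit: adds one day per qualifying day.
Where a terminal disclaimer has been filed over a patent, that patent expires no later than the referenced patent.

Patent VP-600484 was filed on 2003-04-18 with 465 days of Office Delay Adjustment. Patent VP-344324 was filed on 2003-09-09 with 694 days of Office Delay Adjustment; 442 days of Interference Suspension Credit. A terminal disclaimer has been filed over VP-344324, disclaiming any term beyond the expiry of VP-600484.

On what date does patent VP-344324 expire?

July 26, 2028

Natural term of VP-344324:
  Base: filing + 24 years → 9 September 2027.
  Office Delay Adjustment: +694 days → 3 August 2029.
  Interference Suspension Credit: +442 days → 19 October 2030.
Expiry of referenced patent VP-600484:
  Base: filing + 24 years → 18 April 2027.
  Office Delay Adjustment: +465 days → 26 July 2028.
Terminal disclaimer: VP-344324 expires on the earlier of 19 October 2030 and 26 July 2028.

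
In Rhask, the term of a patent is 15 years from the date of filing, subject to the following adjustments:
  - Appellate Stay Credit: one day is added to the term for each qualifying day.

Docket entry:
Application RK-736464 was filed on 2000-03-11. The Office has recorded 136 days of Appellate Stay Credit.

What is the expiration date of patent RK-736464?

Base term: filing date + 15 years → 11 March 2015.
Appellate Stay Credit: +136 days → 25 July 2015.

July 25, 2015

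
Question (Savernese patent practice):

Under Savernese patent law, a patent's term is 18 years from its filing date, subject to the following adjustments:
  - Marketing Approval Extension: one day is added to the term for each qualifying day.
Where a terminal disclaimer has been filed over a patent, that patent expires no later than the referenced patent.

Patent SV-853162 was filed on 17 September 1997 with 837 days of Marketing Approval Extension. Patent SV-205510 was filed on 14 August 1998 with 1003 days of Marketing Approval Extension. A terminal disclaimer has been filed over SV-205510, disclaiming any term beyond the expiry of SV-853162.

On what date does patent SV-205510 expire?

Natural term of SV-205510:
  Base: filing + 18 years → 14 August 2016.
  Marketing Approval Extension: +1003 days → 14 May 2019.
Expiry of referenced patent SV-853162:
  Base: filing + 18 years → 17 September 2015.
  Marketing Approval Extension: +837 days → 1 January 2018.
Terminal disclaimer: SV-205510 expires on the earlier of 14 May 2019 and 1 January 2018.

January 1, 2018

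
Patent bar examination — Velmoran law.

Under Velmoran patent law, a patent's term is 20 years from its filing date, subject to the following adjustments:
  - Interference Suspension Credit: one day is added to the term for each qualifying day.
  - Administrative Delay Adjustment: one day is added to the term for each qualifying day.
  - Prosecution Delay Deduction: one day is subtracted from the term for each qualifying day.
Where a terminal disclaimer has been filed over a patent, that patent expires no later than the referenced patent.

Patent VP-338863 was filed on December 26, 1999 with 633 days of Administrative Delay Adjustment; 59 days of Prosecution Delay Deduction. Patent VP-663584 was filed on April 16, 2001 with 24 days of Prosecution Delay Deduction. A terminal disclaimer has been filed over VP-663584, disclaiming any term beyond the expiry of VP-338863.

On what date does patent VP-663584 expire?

March 23, 2021

Natural term of VP-663584:
  Base: filing + 20 years → 16 April 2021.
  Prosecution Delay Deduction: −24 days → 23 March 2021.
Expiry of referenced patent VP-338863:
  Base: filing + 20 years → 26 December 2019.
  Administrative Delay Adjustment: +633 days → 19 September 2021.
  Prosecution Delay Deduction: −59 days → 22 July 2021.
Terminal disclaimer: VP-663584 expires on the earlier of 23 March 2021 and 22 July 2021.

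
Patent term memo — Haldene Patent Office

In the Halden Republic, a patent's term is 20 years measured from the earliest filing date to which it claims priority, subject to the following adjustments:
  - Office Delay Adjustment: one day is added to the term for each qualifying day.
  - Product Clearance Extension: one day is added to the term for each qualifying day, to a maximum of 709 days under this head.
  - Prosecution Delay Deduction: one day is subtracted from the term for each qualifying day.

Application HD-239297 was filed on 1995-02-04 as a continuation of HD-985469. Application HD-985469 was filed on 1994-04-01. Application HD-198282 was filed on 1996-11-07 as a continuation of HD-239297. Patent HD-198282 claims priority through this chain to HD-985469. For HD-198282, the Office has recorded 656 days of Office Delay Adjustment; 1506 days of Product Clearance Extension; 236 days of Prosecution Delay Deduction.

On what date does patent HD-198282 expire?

2017-05-04

Earliest priority filing: 1 April 1994.
Base term: 1 April 1994 + 20 years → 1 April 2014.
Office Delay Adjustment: +656 days → 17 January 2016.
Product Clearance Extension: 1506 days claimed exceeds the 709-day cap, so +709 days → 26 December 2017.
Prosecution Delay Deduction: −236 days → 4 May 2017.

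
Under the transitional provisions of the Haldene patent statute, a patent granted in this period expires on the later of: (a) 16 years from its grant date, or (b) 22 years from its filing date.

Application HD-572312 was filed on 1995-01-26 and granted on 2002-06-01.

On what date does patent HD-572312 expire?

(a) grant + 16 years → 1 June 2018.
(b) filing + 22 years → 26 January 2017.
Later of the two: 1 June 2018.

2018-06-01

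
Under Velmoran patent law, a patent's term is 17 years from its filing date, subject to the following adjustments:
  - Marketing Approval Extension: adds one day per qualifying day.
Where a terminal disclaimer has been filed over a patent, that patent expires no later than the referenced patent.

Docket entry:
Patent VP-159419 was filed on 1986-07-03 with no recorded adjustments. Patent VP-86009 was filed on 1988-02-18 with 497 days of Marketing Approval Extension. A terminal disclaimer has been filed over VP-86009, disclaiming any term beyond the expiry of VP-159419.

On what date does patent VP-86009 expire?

2003-07-03

Natural term of VP-86009:
  Base: filing + 17 years → 18 February 2005.
  Marketing Approval Extension: +497 days → 30 June 2006.
Expiry of referenced patent VP-159419:
  Base: filing + 17 years → 3 July 2003.
Terminal disclaimer: VP-86009 expires on the earlier of 30 June 2006 and 3 July 2003.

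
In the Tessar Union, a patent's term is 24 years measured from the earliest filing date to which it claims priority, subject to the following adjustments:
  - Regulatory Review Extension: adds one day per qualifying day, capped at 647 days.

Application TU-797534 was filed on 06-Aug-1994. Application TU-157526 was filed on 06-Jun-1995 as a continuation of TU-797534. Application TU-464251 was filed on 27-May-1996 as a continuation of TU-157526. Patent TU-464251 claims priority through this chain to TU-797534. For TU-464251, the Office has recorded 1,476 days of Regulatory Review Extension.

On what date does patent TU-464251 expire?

Earliest priority filing: 6 August 1994.
Base term: 6 August 1994 + 24 years → 6 August 2018.
Regulatory Review Extension: 1476 days claimed exceeds the 647-day cap, so +647 days → 14 May 2020.

May 14, 2020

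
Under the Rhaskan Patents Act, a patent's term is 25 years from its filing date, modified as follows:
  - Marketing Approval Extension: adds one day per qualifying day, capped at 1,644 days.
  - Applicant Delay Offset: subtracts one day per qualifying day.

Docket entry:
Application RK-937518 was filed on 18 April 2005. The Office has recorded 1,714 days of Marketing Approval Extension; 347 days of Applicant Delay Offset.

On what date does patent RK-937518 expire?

2033-11-05

Base term: filing date + 25 years → 18 April 2030.
Marketing Approval Extension: 1714 days claimed exceeds the 1644-day cap, so +1644 days → 18 October 2034.
Applicant Delay Offset: −347 days → 5 November 2033.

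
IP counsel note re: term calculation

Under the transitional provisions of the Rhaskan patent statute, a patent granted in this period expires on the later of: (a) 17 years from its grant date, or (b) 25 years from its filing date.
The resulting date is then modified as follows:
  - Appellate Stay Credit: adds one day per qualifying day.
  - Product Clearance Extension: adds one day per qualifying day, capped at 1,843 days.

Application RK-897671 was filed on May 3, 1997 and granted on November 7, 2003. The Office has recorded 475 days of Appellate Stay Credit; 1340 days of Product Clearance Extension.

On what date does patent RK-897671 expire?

2027-04-22

(a) grant + 17 years → 7 November 2020.
(b) filing + 25 years → 3 May 2022.
Later of the two: 3 May 2022.
Appellate Stay Credit: +475 days → 21 August 2023.
Product Clearance Extension: 1340 days (within the 1843-day cap) → +1340 days → 22 April 2027.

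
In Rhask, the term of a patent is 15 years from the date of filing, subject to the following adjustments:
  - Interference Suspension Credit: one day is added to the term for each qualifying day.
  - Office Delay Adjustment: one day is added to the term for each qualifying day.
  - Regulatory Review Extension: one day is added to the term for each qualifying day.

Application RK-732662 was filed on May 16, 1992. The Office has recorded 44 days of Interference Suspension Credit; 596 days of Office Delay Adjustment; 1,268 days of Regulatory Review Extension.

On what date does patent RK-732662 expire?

Base term: filing date + 15 years → 16 May 2007.
Interference Suspension Credit: +44 days → 29 June 2007.
Office Delay Adjustment: +596 days → 14 February 2009.
Regulatory Review Extension: +1268 days → 5 August 2012.

2012-08-05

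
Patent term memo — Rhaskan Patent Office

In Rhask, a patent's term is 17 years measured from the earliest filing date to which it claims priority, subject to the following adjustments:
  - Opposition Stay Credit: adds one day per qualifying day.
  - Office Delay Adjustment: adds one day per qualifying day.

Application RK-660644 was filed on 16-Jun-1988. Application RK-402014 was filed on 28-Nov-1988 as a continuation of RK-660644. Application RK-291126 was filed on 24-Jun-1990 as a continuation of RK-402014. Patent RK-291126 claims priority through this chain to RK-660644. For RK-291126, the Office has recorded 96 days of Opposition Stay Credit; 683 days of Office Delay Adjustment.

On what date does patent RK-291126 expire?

August 4, 2007

Earliest priority filing: 16 June 1988.
Base term: 16 June 1988 + 17 years → 16 June 2005.
Opposition Stay Credit: +96 days → 20 September 2005.
Office Delay Adjustment: +683 days → 4 August 2007.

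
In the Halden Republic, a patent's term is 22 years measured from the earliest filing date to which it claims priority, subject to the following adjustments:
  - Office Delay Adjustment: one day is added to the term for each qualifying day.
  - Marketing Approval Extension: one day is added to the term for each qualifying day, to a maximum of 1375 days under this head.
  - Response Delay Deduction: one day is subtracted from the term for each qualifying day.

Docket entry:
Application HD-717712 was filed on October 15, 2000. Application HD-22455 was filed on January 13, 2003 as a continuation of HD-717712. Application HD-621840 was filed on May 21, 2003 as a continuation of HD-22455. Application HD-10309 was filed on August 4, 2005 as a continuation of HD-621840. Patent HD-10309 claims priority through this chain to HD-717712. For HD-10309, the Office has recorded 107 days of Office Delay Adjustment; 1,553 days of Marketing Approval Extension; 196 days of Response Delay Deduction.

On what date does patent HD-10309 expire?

April 23, 2026

Earliest priority filing: 15 October 2000.
Base term: 15 October 2000 + 22 years → 15 October 2022.
Office Delay Adjustment: +107 days → 30 January 2023.
Marketing Approval Extension: 1553 days claimed exceeds the 1375-day cap, so +1375 days → 5 November 2026.
Response Delay Deduction: −196 days → 23 April 2026.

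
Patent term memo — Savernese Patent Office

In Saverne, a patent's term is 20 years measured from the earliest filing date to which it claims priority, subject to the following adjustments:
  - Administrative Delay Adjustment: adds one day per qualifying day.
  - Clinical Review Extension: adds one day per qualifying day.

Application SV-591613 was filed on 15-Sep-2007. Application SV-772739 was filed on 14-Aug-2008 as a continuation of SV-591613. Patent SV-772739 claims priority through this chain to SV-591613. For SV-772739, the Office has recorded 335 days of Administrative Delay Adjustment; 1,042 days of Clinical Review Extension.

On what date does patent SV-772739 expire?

Earliest priority filing: 15 September 2007.
Base term: 15 September 2007 + 20 years → 15 September 2027.
Administrative Delay Adjustment: +335 days → 15 August 2028.
Clinical Review Extension: +1042 days → 23 June 2031.

2031-06-23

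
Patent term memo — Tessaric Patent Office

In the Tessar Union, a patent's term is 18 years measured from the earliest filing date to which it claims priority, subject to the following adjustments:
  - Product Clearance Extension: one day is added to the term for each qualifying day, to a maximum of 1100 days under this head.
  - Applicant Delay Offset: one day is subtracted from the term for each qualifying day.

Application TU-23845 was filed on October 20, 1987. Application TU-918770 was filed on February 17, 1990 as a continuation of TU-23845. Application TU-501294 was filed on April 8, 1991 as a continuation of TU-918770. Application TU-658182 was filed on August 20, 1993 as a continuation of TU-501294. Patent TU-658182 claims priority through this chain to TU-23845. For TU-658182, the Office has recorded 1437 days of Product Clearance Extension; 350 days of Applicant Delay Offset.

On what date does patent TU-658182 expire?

Earliest priority filing: 20 October 1987.
Base term: 20 October 1987 + 18 years → 20 October 2005.
Product Clearance Extension: 1437 days claimed exceeds the 1100-day cap, so +1100 days → 24 October 2008.
Applicant Delay Offset: −350 days → 9 November 2007.

November 9, 2007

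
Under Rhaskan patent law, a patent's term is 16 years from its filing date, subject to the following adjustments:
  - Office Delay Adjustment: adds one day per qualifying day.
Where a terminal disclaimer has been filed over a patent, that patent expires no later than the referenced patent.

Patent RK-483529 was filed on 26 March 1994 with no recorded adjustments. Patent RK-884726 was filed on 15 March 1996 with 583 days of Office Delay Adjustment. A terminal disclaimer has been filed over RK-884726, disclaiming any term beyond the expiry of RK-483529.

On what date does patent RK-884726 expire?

2010-03-26

Natural term of RK-884726:
  Base: filing + 16 years → 15 March 2012.
  Office Delay Adjustment: +583 days → 19 October 2013.
Expiry of referenced patent RK-483529:
  Base: filing + 16 years → 26 March 2010.
Terminal disclaimer: RK-884726 expires on the earlier of 19 October 2013 and 26 March 2010.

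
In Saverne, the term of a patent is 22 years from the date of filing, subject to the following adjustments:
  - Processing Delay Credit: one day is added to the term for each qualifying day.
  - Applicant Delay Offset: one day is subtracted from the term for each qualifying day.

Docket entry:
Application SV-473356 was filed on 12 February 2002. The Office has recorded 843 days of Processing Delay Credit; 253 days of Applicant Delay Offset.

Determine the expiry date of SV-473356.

Base term: filing date + 22 years → 12 February 2024.
Processing Delay Credit: +843 days → 4 June 2026.
Applicant Delay Offset: −253 days → 24 September 2025.

September 24, 2025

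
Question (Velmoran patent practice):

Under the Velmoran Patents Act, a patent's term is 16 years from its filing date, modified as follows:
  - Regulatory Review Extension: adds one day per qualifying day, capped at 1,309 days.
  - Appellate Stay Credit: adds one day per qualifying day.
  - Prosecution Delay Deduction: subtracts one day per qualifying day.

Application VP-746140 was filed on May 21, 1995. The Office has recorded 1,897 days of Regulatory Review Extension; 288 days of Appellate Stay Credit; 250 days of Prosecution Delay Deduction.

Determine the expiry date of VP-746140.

Base term: filing date + 16 years → 21 May 2011.
Regulatory Review Extension: 1897 days claimed exceeds the 1309-day cap, so +1309 days → 20 December 2014.
Appellate Stay Credit: +288 days → 4 October 2015.
Prosecution Delay Deduction: −250 days → 27 January 2015.

January 27, 2015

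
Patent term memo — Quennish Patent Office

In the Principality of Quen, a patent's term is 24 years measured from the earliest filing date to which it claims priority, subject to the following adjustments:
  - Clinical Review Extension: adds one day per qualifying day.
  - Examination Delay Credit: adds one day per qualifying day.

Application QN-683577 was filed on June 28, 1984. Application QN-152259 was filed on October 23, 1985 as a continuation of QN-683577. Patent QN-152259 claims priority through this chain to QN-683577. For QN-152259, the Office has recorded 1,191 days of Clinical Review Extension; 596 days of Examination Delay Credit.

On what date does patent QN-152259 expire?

2013-05-20

Earliest priority filing: 28 June 1984.
Base term: 28 June 1984 + 24 years → 28 June 2008.
Clinical Review Extension: +1191 days → 2 October 2011.
Examination Delay Credit: +596 days → 20 May 2013.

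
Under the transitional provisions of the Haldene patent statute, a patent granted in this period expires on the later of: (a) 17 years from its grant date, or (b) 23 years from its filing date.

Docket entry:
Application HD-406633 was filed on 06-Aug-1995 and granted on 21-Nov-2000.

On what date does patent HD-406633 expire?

(a) grant + 17 years → 21 November 2017.
(b) filing + 23 years → 6 August 2018.
Later of the two: 6 August 2018.

August 6, 2018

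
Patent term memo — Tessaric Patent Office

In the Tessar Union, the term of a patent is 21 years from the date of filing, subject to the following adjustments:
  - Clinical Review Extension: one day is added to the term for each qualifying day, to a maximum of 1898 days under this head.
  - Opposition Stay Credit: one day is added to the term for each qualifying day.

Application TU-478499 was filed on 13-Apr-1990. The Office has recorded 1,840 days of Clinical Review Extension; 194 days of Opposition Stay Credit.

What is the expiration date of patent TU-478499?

Base term: filing date + 21 years → 13 April 2011.
Clinical Review Extension: 1840 days (within the 1898-day cap) → +1840 days → 26 April 2016.
Opposition Stay Credit: +194 days → 6 November 2016.

2016-11-06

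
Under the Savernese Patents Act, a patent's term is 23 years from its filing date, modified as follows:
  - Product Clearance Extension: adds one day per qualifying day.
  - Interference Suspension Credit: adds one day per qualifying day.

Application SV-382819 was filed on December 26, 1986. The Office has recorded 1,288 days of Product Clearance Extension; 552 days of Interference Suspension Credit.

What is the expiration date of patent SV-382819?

Base term: filing date + 23 years → 26 December 2009.
Product Clearance Extension: +1288 days → 6 July 2013.
Interference Suspension Credit: +552 days → 9 January 2015.

2015-01-09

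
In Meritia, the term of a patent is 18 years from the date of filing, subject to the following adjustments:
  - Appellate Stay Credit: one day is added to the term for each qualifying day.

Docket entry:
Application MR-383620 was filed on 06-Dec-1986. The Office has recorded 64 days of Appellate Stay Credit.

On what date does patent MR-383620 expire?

2005-02-08

Base term: filing date + 18 years → 6 December 2004.
Appellate Stay Credit: +64 days → 8 February 2005.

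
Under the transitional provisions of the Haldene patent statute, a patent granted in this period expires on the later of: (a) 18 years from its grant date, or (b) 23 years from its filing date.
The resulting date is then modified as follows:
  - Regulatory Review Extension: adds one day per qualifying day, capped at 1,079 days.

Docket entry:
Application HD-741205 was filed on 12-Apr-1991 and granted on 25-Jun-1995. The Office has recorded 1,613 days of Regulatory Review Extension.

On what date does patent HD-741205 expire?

2017-03-26

(a) grant + 18 years → 25 June 2013.
(b) filing + 23 years → 12 April 2014.
Later of the two: 12 April 2014.
Regulatory Review Extension: 1613 days claimed exceeds the 1079-day cap, so +1079 days → 26 March 2017.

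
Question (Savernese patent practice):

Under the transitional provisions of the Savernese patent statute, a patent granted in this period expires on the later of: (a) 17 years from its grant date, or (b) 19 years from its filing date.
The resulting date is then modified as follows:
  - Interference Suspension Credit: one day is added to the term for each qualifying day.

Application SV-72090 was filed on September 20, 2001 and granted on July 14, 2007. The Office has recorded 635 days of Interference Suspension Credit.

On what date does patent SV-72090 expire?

2026-04-10

(a) grant + 17 years → 14 July 2024.
(b) filing + 19 years → 20 September 2020.
Later of the two: 14 July 2024.
Interference Suspension Credit: +635 days → 10 April 2026.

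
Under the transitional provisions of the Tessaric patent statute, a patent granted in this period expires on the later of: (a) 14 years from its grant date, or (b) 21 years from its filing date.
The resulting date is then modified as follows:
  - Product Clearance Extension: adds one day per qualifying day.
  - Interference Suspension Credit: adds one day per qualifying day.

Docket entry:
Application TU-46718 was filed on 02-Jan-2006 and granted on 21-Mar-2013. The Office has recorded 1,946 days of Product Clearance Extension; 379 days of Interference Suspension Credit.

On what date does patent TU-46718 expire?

(a) grant + 14 years → 21 March 2027.
(b) filing + 21 years → 2 January 2027.
Later of the two: 21 March 2027.
Product Clearance Extension: +1946 days → 18 July 2032.
Interference Suspension Credit: +379 days → 1 August 2033.

2033-08-01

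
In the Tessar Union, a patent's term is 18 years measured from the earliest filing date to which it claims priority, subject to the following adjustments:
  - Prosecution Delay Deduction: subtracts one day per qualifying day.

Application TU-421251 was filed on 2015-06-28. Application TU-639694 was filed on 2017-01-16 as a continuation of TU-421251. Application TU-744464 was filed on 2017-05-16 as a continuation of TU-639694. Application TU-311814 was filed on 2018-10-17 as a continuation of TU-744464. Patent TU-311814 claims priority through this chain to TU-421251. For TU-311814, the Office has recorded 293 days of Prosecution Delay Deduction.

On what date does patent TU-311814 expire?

2032-09-08

Earliest priority filing: 28 June 2015.
Base term: 28 June 2015 + 18 years → 28 June 2033.
Prosecution Delay Deduction: −293 days → 8 September 2032.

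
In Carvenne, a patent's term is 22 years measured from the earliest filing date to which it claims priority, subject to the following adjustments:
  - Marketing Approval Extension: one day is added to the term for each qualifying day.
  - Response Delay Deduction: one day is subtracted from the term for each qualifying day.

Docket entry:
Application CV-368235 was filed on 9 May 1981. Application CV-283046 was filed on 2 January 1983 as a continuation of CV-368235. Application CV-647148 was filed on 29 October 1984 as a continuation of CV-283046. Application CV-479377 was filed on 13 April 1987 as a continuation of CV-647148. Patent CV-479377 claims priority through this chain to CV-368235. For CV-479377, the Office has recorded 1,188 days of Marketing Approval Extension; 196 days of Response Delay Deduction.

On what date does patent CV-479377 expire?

2006-01-25

Earliest priority filing: 9 May 1981.
Base term: 9 May 1981 + 22 years → 9 May 2003.
Marketing Approval Extension: +1188 days → 9 August 2006.
Response Delay Deduction: −196 days → 25 January 2006.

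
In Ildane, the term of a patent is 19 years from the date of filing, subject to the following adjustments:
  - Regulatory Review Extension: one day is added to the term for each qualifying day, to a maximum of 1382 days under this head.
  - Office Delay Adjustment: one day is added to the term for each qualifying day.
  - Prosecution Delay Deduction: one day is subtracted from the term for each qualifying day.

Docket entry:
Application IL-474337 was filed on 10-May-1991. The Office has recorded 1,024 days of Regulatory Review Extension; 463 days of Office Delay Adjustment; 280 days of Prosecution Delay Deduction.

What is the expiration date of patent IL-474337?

2013-08-29

Base term: filing date + 19 years → 10 May 2010.
Regulatory Review Extension: 1024 days (within the 1382-day cap) → +1024 days → 27 February 2013.
Office Delay Adjustment: +463 days → 5 June 2014.
Prosecution Delay Deduction: −280 days → 29 August 2013.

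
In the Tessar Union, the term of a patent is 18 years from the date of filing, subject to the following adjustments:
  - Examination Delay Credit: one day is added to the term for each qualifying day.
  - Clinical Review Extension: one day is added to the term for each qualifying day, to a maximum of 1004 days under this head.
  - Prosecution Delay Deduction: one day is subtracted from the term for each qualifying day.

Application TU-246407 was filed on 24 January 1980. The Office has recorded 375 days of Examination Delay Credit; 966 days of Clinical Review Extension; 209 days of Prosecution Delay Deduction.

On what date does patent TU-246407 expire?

Base term: filing date + 18 years → 24 January 1998.
Examination Delay Credit: +375 days → 3 February 1999.
Clinical Review Extension: 966 days (within the 1004-day cap) → +966 days → 26 September 2001.
Prosecution Delay Deduction: −209 days → 1 March 2001.

2001-03-01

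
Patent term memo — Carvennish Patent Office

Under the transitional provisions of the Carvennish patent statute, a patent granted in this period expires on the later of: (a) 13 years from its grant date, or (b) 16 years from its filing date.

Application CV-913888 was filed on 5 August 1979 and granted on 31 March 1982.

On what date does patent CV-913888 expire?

August 5, 1995

(a) grant + 13 years → 31 March 1995.
(b) filing + 16 years → 5 August 1995.
Later of the two: 5 August 1995.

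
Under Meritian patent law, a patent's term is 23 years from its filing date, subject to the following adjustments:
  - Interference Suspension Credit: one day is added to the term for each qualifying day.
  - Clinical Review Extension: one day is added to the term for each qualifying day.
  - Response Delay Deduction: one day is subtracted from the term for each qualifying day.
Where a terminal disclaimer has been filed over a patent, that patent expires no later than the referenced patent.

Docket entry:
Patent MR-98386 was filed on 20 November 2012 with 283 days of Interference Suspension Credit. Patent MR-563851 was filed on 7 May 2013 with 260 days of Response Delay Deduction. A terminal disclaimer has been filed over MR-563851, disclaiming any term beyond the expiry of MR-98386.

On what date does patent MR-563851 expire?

2035-08-21

Natural term of MR-563851:
  Base: filing + 23 years → 7 May 2036.
  Response Delay Deduction: −260 days → 21 August 2035.
Expiry of referenced patent MR-98386:
  Base: filing + 23 years → 20 November 2035.
  Interference Suspension Credit: +283 days → 29 August 2036.
Terminal disclaimer: MR-563851 expires on the earlier of 21 August 2035 and 29 August 2036.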